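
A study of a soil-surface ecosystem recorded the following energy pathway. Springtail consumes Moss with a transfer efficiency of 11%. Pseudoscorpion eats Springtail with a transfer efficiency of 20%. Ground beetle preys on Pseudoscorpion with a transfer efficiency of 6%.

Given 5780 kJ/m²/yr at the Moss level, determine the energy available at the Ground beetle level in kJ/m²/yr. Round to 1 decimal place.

7.6 kJ/m²/yr

Springtail: 5780 × 0.11 = 635.8 kJ/m²/yr
Pseudoscorpion: 635.8 × 0.2 = 127.16 kJ/m²/yr
Ground beetle: 127.16 × 0.06 = 7.6296 kJ/m²/yr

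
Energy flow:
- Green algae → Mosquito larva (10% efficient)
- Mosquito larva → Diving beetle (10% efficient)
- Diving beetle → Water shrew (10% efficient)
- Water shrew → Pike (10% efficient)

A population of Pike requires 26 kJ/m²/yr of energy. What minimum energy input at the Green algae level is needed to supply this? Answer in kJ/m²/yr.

Cumulative transfer efficiency: 0.1 × 0.1 × 0.1 × 0.1 = 0.0001
Green algae energy = 26 / 0.0001 = 260000 kJ/m²/yr

260000 kJ/m²/yr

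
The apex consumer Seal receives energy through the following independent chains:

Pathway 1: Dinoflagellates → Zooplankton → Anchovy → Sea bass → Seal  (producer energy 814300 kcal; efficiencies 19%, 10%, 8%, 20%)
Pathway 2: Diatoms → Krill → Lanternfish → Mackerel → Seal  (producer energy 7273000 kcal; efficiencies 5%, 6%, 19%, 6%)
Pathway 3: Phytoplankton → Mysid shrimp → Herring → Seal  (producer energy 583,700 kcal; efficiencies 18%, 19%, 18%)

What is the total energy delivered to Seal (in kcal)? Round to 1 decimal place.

Pathway 1: 814300 × 0.19 × 0.1 × 0.08 × 0.2 = 247.5472 kcal
Pathway 2: 7273000 × 0.05 × 0.06 × 0.19 × 0.06 = 248.7366 kcal
Pathway 3: 583700 × 0.18 × 0.19 × 0.18 = 3593.2572 kcal
Total at Seal: 247.5472 + 248.7366 + 3593.2572 = 4089.541 kcal

4089.5 kcal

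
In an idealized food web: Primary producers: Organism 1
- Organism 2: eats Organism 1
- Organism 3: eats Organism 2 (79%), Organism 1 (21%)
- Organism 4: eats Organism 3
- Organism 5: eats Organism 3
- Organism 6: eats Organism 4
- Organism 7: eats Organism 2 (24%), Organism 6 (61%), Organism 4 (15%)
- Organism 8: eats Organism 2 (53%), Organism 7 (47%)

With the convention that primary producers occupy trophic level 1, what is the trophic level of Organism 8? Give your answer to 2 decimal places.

4.40

Organism 2: 1 + 1 = 2
Organism 3: 1 + (0.79×2 + 0.21×1) = 2.79
Organism 4: 1 + 2.79 = 3.79
Organism 5: 1 + 2.79 = 3.79
Organism 6: 1 + 3.79 = 4.79
Organism 7: 1 + (0.24×2 + 0.61×4.79 + 0.15×3.79) = 4.9704
Organism 8: 1 + (0.53×2 + 0.47×4.9704) = 4.396088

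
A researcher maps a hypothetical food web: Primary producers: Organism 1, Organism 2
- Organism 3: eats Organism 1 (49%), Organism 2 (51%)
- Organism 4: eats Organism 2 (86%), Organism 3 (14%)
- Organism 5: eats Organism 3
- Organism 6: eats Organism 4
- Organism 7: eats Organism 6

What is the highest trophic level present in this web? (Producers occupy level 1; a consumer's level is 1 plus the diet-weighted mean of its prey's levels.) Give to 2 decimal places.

4.14

Organism 3: 1 + (0.49×1 + 0.51×1) = 2
Organism 4: 1 + (0.86×1 + 0.14×2) = 2.14
Organism 5: 1 + 2 = 3
Organism 6: 1 + 2.14 = 3.14
Organism 7: 1 + 3.14 = 4.14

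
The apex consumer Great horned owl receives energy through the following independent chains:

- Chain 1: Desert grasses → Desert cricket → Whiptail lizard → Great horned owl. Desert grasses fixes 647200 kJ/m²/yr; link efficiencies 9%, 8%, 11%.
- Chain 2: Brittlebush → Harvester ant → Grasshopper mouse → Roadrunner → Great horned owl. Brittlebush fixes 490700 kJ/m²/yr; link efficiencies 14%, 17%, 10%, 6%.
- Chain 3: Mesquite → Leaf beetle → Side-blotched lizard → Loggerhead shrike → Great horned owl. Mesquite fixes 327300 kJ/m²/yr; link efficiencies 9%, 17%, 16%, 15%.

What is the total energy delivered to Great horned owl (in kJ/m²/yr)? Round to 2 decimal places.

Chain 1: 647200 × 0.09 × 0.08 × 0.11 = 512.5824 kJ/m²/yr
Chain 2: 490700 × 0.14 × 0.17 × 0.1 × 0.06 = 70.07196 kJ/m²/yr
Chain 3: 327300 × 0.09 × 0.17 × 0.16 × 0.15 = 120.18456 kJ/m²/yr
Total at Great horned owl: 512.5824 + 70.07196 + 120.18456 = 702.83892 kJ/m²/yr

702.84 kJ/m²/yr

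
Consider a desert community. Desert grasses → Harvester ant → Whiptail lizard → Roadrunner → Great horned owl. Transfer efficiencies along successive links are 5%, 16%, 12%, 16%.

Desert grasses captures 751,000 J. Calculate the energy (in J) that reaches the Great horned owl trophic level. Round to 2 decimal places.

Harvester ant: 751000 × 0.05 = 37550 J
Whiptail lizard: 37550 × 0.16 = 6008 J
Roadrunner: 6008 × 0.12 = 720.96 J
Great horned owl: 720.96 × 0.16 = 115.3536 J

115.35 J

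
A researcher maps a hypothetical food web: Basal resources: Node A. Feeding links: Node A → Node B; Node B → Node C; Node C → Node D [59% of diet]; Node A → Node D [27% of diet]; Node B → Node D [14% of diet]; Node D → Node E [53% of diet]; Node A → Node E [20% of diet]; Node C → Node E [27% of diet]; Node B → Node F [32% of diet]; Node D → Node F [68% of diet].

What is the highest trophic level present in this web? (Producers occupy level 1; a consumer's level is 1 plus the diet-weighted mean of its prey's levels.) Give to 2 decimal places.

Node B: 1 + 1 = 2
Node C: 1 + 2 = 3
Node D: 1 + (0.59×3 + 0.27×1 + 0.14×2) = 3.32
Node E: 1 + (0.53×3.32 + 0.2×1 + 0.27×3) = 3.7696
Node F: 1 + (0.32×2 + 0.68×3.32) = 3.8976

3.90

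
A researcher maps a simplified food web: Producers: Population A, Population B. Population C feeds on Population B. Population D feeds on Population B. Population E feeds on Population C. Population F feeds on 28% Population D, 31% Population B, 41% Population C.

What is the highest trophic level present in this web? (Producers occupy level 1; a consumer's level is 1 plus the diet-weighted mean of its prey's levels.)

Population C: 1 + 1 = 2
Population D: 1 + 1 = 2
Population E: 1 + 2 = 3
Population F: 1 + (0.28×2 + 0.31×1 + 0.41×2) = 2.69

3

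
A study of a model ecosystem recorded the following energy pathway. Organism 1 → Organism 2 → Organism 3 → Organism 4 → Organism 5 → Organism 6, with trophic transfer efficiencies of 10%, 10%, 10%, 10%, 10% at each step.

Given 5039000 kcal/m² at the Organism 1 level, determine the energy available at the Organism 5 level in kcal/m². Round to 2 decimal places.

503.90 kcal/m²

Organism 2: 5039000 × 0.1 = 503900 kcal/m²
Organism 3: 503900 × 0.1 = 50390 kcal/m²
Organism 4: 50390 × 0.1 = 5039 kcal/m²
Organism 5: 5039 × 0.1 = 503.9 kcal/m²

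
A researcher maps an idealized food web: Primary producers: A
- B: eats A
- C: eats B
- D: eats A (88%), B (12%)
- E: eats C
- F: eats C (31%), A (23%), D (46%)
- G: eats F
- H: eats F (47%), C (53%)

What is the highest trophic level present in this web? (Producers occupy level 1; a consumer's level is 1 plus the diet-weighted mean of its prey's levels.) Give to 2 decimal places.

B: 1 + 1 = 2
C: 1 + 2 = 3
D: 1 + (0.88×1 + 0.12×2) = 2.12
E: 1 + 3 = 4
F: 1 + (0.31×3 + 0.23×1 + 0.46×2.12) = 3.1352
G: 1 + 3.1352 = 4.1352
H: 1 + (0.47×3.1352 + 0.53×3) = 4.063544

4.14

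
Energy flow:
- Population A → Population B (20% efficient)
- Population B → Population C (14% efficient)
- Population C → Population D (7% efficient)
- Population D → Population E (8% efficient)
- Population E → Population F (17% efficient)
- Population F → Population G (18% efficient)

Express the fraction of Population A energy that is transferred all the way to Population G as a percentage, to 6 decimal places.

0.000480%

Product of link efficiencies: 0.2 × 0.14 × 0.07 × 0.08 × 0.17 × 0.18 = 0.00000479808
As a percentage: 0.00000479808 × 100 = 0.000480%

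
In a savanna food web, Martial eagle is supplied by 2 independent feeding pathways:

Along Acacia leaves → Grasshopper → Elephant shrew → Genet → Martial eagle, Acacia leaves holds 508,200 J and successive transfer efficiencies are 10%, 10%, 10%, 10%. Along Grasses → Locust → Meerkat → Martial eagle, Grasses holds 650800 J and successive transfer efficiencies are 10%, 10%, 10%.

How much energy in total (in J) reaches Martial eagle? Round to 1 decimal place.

Via Acacia leaves: 508200 × 0.1 × 0.1 × 0.1 × 0.1 = 50.82 J
Via Grasses: 650800 × 0.1 × 0.1 × 0.1 = 650.8 J
Total at Martial eagle: 50.82 + 650.8 = 701.62 J

701.6 J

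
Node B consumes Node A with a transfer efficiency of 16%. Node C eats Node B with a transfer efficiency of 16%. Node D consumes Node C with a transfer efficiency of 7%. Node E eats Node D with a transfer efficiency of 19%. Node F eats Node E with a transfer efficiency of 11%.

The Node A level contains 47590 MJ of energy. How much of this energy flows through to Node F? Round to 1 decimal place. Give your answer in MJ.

1.8 MJ

Node B: 47590 × 0.16 = 7614.4 MJ
Node C: 7614.4 × 0.16 = 1218.304 MJ
Node D: 1218.304 × 0.07 = 85.28128 MJ
Node E: 85.28128 × 0.19 = 16.2034432 MJ
Node F: 16.2034432 × 0.11 = 1.782378752 MJ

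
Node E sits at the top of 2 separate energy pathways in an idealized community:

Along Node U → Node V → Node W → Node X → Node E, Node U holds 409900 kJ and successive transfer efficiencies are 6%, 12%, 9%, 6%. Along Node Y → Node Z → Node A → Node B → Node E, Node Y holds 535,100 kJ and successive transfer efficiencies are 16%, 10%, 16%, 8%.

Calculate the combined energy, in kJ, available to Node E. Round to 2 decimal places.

Via Node U: 409900 × 0.06 × 0.12 × 0.09 × 0.06 = 15.936912 kJ
Via Node Y: 535100 × 0.16 × 0.1 × 0.16 × 0.08 = 109.58848 kJ
Total at Node E: 15.936912 + 109.58848 = 125.525392 kJ

125.53 kJ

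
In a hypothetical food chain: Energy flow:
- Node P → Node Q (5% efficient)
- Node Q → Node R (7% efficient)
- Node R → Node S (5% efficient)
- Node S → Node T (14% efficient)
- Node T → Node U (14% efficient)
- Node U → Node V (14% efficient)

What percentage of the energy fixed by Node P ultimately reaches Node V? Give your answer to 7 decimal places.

Product of link efficiencies: 0.05 × 0.07 × 0.05 × 0.14 × 0.14 × 0.14 = 0.0000004802
As a percentage: 0.0000004802 × 100 = 0.0000480%

0.0000480%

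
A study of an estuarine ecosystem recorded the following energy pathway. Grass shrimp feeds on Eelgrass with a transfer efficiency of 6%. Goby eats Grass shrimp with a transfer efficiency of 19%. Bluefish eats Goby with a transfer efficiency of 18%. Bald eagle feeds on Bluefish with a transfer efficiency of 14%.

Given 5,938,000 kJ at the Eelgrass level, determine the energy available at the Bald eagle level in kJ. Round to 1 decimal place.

Grass shrimp: 5938000 × 0.06 = 356280 kJ
Goby: 356280 × 0.19 = 67693.2 kJ
Bluefish: 67693.2 × 0.18 = 12184.776 kJ
Bald eagle: 12184.776 × 0.14 = 1705.86864 kJ

1705.9 kJ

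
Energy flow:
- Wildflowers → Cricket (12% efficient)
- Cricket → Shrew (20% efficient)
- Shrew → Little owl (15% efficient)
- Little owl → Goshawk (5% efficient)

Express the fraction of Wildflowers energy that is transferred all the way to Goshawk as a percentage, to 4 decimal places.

0.0180%

Product of link efficiencies: 0.12 × 0.2 × 0.15 × 0.05 = 0.00018
As a percentage: 0.00018 × 100 = 0.0180%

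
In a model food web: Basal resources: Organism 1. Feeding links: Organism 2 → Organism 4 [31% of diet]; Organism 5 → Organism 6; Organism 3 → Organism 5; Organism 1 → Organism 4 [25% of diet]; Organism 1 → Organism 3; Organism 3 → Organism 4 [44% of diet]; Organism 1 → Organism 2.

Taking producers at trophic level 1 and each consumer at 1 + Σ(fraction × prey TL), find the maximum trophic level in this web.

Organism 2: 1 + 1 = 2
Organism 3: 1 + 1 = 2
Organism 4: 1 + (0.25×1 + 0.44×2 + 0.31×2) = 2.75
Organism 5: 1 + 2 = 3
Organism 6: 1 + 3 = 4

4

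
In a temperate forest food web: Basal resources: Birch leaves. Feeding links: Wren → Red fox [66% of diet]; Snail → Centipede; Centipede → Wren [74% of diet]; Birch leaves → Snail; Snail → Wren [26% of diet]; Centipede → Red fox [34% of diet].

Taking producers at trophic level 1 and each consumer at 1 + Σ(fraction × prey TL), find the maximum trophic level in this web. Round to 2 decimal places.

4.49

Snail: 1 + 1 = 2
Centipede: 1 + 2 = 3
Wren: 1 + (0.74×3 + 0.26×2) = 3.74
Red fox: 1 + (0.66×3.74 + 0.34×3) = 4.4884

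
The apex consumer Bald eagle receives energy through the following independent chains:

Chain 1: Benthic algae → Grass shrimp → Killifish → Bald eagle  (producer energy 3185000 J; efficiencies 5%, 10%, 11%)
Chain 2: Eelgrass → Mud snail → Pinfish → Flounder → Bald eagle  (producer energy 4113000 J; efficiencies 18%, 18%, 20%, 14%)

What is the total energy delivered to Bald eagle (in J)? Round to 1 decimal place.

5483.1 J

Chain 1: 3185000 × 0.05 × 0.1 × 0.11 = 1751.75 J
Chain 2: 4113000 × 0.18 × 0.18 × 0.2 × 0.14 = 3731.3136 J
Total at Bald eagle: 1751.75 + 3731.3136 = 5483.0636 J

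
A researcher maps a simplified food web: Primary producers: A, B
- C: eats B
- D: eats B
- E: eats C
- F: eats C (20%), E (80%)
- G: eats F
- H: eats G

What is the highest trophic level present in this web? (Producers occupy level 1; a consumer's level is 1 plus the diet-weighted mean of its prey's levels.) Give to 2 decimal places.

C: 1 + 1 = 2
D: 1 + 1 = 2
E: 1 + 2 = 3
F: 1 + (0.2×2 + 0.8×3) = 3.8
G: 1 + 3.8 = 4.8
H: 1 + 4.8 = 5.8

5.80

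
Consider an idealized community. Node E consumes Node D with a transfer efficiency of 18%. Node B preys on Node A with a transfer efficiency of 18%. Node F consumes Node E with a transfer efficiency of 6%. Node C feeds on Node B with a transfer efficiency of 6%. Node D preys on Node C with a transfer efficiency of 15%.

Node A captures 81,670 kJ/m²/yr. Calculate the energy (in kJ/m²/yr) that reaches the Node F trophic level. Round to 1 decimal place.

Node B: 81670 × 0.18 = 14700.6 kJ/m²/yr
Node C: 14700.6 × 0.06 = 882.036 kJ/m²/yr
Node D: 882.036 × 0.15 = 132.3054 kJ/m²/yr
Node E: 132.3054 × 0.18 = 23.814972 kJ/m²/yr
Node F: 23.814972 × 0.06 = 1.42889832 kJ/m²/yr

1.4 kJ/m²/yr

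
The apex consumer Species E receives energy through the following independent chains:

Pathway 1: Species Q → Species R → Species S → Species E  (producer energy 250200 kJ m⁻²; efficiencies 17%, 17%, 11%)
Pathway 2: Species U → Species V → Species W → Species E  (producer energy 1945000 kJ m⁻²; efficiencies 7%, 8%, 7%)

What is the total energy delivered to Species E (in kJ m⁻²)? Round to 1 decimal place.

1557.8 kJ m⁻²

Pathway 1: 250200 × 0.17 × 0.17 × 0.11 = 795.3858 kJ m⁻²
Pathway 2: 1945000 × 0.07 × 0.08 × 0.07 = 762.44 kJ m⁻²
Total at Species E: 795.3858 + 762.44 = 1557.8258 kJ m⁻²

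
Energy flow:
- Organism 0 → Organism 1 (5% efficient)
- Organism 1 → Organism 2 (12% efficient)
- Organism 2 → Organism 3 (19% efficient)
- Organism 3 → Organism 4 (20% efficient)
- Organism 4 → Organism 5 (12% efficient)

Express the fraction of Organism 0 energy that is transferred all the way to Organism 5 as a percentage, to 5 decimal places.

Product of link efficiencies: 0.05 × 0.12 × 0.19 × 0.2 × 0.12 = 0.00002736
As a percentage: 0.00002736 × 100 = 0.00274%

0.00274%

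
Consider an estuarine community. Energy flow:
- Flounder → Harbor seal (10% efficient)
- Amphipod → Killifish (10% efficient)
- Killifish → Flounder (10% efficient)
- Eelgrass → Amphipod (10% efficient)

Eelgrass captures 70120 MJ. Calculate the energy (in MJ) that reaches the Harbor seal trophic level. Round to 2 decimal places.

7.01 MJ

Amphipod: 70120 × 0.1 = 7012 MJ
Killifish: 7012 × 0.1 = 701.2 MJ
Flounder: 701.2 × 0.1 = 70.12 MJ
Harbor seal: 70.12 × 0.1 = 7.012 MJ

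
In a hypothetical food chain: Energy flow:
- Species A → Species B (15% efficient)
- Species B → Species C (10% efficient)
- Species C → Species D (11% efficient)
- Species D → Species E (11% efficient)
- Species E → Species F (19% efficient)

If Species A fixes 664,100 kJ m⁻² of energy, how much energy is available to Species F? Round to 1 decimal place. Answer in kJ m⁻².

Species B: 664100 × 0.15 = 99615 kJ m⁻²
Species C: 99615 × 0.1 = 9961.5 kJ m⁻²
Species D: 9961.5 × 0.11 = 1095.765 kJ m⁻²
Species E: 1095.765 × 0.11 = 120.53415 kJ m⁻²
Species F: 120.53415 × 0.19 = 22.9014885 kJ m⁻²

22.9 kJ m⁻²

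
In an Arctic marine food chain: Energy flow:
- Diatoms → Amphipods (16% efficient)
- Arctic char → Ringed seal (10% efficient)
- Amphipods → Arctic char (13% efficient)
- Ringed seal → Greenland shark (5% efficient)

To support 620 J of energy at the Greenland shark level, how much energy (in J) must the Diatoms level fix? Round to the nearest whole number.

5961538 J

Cumulative transfer efficiency: 0.16 × 0.13 × 0.1 × 0.05 = 0.000104
Diatoms energy = 620 / 0.000104 = 5961538 J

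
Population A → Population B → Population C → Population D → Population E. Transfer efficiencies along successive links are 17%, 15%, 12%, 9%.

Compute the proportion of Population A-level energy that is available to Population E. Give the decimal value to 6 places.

Product of link efficiencies: 0.17 × 0.15 × 0.12 × 0.09 = 0.0002754

0.000275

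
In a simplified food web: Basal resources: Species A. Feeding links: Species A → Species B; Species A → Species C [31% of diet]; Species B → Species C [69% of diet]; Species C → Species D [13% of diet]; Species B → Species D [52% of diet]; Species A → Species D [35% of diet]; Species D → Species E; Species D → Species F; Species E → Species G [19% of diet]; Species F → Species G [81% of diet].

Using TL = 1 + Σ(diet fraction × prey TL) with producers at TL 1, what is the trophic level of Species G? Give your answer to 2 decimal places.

Species B: 1 + 1 = 2
Species C: 1 + (0.31×1 + 0.69×2) = 2.69
Species D: 1 + (0.13×2.69 + 0.52×2 + 0.35×1) = 2.7397
Species E: 1 + 2.7397 = 3.7397
Species F: 1 + 2.7397 = 3.7397
Species G: 1 + (0.19×3.7397 + 0.81×3.7397) = 4.7397

4.74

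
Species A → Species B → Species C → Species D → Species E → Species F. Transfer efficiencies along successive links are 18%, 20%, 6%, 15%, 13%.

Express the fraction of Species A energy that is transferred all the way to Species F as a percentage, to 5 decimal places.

Product of link efficiencies: 0.18 × 0.2 × 0.06 × 0.15 × 0.13 = 0.00004212
As a percentage: 0.00004212 × 100 = 0.00421%

0.00421%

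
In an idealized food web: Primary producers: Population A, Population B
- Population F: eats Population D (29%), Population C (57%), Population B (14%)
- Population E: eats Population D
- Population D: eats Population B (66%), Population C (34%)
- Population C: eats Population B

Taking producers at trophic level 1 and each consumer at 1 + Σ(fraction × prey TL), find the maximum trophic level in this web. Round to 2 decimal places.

Population C: 1 + 1 = 2
Population D: 1 + (0.66×1 + 0.34×2) = 2.34
Population E: 1 + 2.34 = 3.34
Population F: 1 + (0.29×2.34 + 0.57×2 + 0.14×1) = 2.9586

3.34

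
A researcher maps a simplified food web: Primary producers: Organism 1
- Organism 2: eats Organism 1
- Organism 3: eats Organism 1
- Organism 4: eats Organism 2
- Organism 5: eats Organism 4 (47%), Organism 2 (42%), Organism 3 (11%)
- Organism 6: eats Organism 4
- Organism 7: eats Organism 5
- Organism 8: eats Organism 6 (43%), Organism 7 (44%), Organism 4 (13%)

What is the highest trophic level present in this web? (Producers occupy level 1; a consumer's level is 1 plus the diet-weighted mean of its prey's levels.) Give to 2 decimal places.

5.08

Organism 2: 1 + 1 = 2
Organism 3: 1 + 1 = 2
Organism 4: 1 + 2 = 3
Organism 5: 1 + (0.47×3 + 0.42×2 + 0.11×2) = 3.47
Organism 6: 1 + 3 = 4
Organism 7: 1 + 3.47 = 4.47
Organism 8: 1 + (0.43×4 + 0.44×4.47 + 0.13×3) = 5.0768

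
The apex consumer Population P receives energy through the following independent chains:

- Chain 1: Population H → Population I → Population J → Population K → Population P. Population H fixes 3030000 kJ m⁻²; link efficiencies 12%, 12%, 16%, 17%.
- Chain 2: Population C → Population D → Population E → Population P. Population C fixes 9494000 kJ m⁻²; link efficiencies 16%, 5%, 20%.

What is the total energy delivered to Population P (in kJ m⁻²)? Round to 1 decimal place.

Chain 1: 3030000 × 0.12 × 0.12 × 0.16 × 0.17 = 1186.7904 kJ m⁻²
Chain 2: 9494000 × 0.16 × 0.05 × 0.2 = 15190.4 kJ m⁻²
Total at Population P: 1186.7904 + 15190.4 = 16377.1904 kJ m⁻²

16377.2 kJ m⁻²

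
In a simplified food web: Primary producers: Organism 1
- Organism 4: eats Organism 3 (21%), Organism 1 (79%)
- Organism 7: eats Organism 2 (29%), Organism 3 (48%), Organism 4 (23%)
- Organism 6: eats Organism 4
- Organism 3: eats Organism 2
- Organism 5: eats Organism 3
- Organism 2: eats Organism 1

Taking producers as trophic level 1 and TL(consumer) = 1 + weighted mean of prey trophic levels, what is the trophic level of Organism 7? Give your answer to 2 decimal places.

3.58

Organism 2: 1 + 1 = 2
Organism 3: 1 + 2 = 3
Organism 4: 1 + (0.21×3 + 0.79×1) = 2.42
Organism 5: 1 + 3 = 4
Organism 6: 1 + 2.42 = 3.42
Organism 7: 1 + (0.29×2 + 0.48×3 + 0.23×2.42) = 3.5766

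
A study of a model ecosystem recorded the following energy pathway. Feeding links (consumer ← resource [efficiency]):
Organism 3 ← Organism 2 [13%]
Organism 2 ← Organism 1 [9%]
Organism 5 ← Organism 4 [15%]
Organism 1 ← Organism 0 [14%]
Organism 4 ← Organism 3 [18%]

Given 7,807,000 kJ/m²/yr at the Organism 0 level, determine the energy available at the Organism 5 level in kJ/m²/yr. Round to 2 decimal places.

Organism 1: 7807000 × 0.14 = 1092980 kJ/m²/yr
Organism 2: 1092980 × 0.09 = 98368.2 kJ/m²/yr
Organism 3: 98368.2 × 0.13 = 12787.866 kJ/m²/yr
Organism 4: 12787.866 × 0.18 = 2301.81588 kJ/m²/yr
Organism 5: 2301.81588 × 0.15 = 345.272382 kJ/m²/yr

345.27 kJ/m²/yr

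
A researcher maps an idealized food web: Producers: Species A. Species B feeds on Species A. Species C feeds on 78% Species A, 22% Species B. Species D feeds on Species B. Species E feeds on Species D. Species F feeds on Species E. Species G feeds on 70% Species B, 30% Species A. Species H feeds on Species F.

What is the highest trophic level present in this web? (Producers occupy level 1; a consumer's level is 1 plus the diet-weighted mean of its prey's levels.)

6

Species B: 1 + 1 = 2
Species C: 1 + (0.78×1 + 0.22×2) = 2.22
Species D: 1 + 2 = 3
Species E: 1 + 3 = 4
Species F: 1 + 4 = 5
Species G: 1 + (0.7×2 + 0.3×1) = 2.7
Species H: 1 + 5 = 6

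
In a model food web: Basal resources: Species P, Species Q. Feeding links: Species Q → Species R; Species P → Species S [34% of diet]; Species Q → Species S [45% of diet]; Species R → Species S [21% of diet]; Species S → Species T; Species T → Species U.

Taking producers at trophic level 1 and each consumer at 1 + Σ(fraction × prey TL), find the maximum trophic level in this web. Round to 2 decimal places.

4.21

Species R: 1 + 1 = 2
Species S: 1 + (0.34×1 + 0.45×1 + 0.21×2) = 2.21
Species T: 1 + 2.21 = 3.21
Species U: 1 + 3.21 = 4.21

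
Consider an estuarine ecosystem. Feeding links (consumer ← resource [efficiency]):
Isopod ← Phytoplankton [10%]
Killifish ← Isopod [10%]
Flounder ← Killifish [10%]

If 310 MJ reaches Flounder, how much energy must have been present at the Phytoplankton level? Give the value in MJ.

Cumulative transfer efficiency: 0.1 × 0.1 × 0.1 = 0.001
Phytoplankton energy = 310 / 0.001 = 310000 MJ

310000 MJ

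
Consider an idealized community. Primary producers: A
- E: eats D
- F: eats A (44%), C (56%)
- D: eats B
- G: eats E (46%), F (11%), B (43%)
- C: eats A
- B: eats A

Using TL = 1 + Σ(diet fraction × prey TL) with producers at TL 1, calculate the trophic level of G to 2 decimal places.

3.98

B: 1 + 1 = 2
C: 1 + 1 = 2
D: 1 + 2 = 3
E: 1 + 3 = 4
F: 1 + (0.44×1 + 0.56×2) = 2.56
G: 1 + (0.46×4 + 0.11×2.56 + 0.43×2) = 3.9816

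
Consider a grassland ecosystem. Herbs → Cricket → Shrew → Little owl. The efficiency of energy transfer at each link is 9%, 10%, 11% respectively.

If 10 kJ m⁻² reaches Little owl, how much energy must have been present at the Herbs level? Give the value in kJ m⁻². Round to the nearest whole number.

Cumulative transfer efficiency: 0.09 × 0.1 × 0.11 = 0.00099
Herbs energy = 10 / 0.00099 = 10101 kJ m⁻²

10101 kJ m⁻²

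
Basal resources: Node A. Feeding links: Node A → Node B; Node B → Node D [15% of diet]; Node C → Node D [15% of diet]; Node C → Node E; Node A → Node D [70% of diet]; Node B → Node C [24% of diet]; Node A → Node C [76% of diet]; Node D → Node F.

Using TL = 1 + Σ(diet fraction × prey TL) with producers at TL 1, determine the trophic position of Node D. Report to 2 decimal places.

Node B: 1 + 1 = 2
Node C: 1 + (0.24×2 + 0.76×1) = 2.24
Node D: 1 + (0.15×2 + 0.15×2.24 + 0.7×1) = 2.336
Node E: 1 + 2.24 = 3.24
Node F: 1 + 2.336 = 3.336

2.34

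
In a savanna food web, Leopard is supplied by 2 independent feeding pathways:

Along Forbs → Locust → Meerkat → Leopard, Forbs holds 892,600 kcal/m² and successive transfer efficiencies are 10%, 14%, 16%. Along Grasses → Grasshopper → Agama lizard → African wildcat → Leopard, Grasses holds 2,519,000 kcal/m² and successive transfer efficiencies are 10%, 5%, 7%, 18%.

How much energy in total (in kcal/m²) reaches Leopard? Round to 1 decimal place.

2158.1 kcal/m²

Via Forbs: 892600 × 0.1 × 0.14 × 0.16 = 1999.424 kcal/m²
Via Grasses: 2519000 × 0.1 × 0.05 × 0.07 × 0.18 = 158.697 kcal/m²
Total at Leopard: 1999.424 + 158.697 = 2158.121 kcal/m²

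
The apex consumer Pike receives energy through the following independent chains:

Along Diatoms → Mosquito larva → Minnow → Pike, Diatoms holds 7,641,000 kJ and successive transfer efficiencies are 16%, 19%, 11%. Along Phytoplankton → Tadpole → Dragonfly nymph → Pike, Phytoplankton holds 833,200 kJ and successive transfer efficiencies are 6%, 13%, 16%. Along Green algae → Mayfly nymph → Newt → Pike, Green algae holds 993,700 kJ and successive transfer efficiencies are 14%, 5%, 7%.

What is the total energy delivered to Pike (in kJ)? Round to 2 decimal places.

27078.25 kJ

Via Diatoms: 7641000 × 0.16 × 0.19 × 0.11 = 25551.504 kJ
Via Phytoplankton: 833200 × 0.06 × 0.13 × 0.16 = 1039.8336 kJ
Via Green algae: 993700 × 0.14 × 0.05 × 0.07 = 486.913 kJ
Total at Pike: 25551.504 + 1039.8336 + 486.913 = 27078.2506 kJ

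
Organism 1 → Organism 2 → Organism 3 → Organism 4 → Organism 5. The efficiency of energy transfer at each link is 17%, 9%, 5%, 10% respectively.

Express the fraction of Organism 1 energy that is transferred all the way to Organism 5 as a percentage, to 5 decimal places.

Product of link efficiencies: 0.17 × 0.09 × 0.05 × 0.1 = 0.0000765
As a percentage: 0.0000765 × 100 = 0.00765%

0.00765%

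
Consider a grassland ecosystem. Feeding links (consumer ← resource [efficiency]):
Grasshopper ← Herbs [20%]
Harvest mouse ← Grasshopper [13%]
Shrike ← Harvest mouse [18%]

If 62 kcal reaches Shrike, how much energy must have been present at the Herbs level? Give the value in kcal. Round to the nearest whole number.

Cumulative transfer efficiency: 0.2 × 0.13 × 0.18 = 0.00468
Herbs energy = 62 / 0.00468 = 13248 kcal

13248 kcal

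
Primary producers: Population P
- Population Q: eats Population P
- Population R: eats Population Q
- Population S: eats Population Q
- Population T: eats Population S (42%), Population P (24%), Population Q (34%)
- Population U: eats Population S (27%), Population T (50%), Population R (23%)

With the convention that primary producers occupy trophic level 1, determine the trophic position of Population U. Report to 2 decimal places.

4.09

Population Q: 1 + 1 = 2
Population R: 1 + 2 = 3
Population S: 1 + 2 = 3
Population T: 1 + (0.42×3 + 0.24×1 + 0.34×2) = 3.18
Population U: 1 + (0.27×3 + 0.5×3.18 + 0.23×3) = 4.09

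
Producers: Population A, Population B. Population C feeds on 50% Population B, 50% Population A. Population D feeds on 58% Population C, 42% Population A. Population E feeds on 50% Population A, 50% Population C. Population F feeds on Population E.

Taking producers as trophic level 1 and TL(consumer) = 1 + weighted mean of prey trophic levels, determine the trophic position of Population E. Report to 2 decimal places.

Population C: 1 + (0.5×1 + 0.5×1) = 2
Population D: 1 + (0.58×2 + 0.42×1) = 2.58
Population E: 1 + (0.5×1 + 0.5×2) = 2.5
Population F: 1 + 2.5 = 3.5

2.50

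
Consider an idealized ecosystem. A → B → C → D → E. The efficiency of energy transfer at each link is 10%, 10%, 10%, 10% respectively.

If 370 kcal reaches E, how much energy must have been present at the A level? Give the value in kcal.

3700000 kcal

Cumulative transfer efficiency: 0.1 × 0.1 × 0.1 × 0.1 = 0.0001
A energy = 370 / 0.0001 = 3700000 kcal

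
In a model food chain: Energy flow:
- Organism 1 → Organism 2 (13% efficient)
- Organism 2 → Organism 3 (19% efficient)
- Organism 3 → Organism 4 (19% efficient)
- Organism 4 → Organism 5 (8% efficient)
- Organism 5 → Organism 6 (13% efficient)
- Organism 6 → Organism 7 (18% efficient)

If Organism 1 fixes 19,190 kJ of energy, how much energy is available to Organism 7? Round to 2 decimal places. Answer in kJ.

Organism 2: 19190 × 0.13 = 2494.7 kJ
Organism 3: 2494.7 × 0.19 = 473.993 kJ
Organism 4: 473.993 × 0.19 = 90.05867 kJ
Organism 5: 90.05867 × 0.08 = 7.2046936 kJ
Organism 6: 7.2046936 × 0.13 = 0.936610168 kJ
Organism 7: 0.936610168 × 0.18 = 0.16858983024 kJ

0.17 kJ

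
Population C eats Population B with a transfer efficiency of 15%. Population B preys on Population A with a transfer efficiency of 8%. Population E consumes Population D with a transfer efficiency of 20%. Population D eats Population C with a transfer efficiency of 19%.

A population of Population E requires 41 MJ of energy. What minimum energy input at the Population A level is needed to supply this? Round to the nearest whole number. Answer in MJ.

89912 MJ

Cumulative transfer efficiency: 0.08 × 0.15 × 0.19 × 0.2 = 0.000456
Population A energy = 41 / 0.000456 = 89912 MJ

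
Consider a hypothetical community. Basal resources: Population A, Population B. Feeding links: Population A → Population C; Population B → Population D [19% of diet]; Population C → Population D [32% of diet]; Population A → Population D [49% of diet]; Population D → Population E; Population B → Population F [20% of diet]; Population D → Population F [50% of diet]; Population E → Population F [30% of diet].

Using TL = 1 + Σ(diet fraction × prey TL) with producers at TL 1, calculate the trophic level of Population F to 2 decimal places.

3.36

Population C: 1 + 1 = 2
Population D: 1 + (0.19×1 + 0.32×2 + 0.49×1) = 2.32
Population E: 1 + 2.32 = 3.32
Population F: 1 + (0.2×1 + 0.5×2.32 + 0.3×3.32) = 3.356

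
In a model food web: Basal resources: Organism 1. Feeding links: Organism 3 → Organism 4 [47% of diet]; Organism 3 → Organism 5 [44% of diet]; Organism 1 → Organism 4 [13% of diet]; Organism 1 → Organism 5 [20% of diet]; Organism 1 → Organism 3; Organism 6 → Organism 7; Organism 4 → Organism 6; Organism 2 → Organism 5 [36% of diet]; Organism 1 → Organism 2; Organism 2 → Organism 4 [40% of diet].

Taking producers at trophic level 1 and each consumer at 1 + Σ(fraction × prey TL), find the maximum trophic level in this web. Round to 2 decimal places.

4.87

Organism 2: 1 + 1 = 2
Organism 3: 1 + 1 = 2
Organism 4: 1 + (0.47×2 + 0.13×1 + 0.4×2) = 2.87
Organism 5: 1 + (0.44×2 + 0.2×1 + 0.36×2) = 2.8
Organism 6: 1 + 2.87 = 3.87
Organism 7: 1 + 3.87 = 4.87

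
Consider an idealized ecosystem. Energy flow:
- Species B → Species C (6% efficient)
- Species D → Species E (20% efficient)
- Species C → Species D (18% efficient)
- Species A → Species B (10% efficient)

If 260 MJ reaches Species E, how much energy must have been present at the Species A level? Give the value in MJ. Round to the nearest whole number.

1203704 MJ

Cumulative transfer efficiency: 0.1 × 0.06 × 0.18 × 0.2 = 0.000216
Species A energy = 260 / 0.000216 = 1203704 MJ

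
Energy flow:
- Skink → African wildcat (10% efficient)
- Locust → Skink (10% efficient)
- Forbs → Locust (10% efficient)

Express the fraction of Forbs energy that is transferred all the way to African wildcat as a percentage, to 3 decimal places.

0.100%

Product of link efficiencies: 0.1 × 0.1 × 0.1 = 0.001
As a percentage: 0.001 × 100 = 0.100%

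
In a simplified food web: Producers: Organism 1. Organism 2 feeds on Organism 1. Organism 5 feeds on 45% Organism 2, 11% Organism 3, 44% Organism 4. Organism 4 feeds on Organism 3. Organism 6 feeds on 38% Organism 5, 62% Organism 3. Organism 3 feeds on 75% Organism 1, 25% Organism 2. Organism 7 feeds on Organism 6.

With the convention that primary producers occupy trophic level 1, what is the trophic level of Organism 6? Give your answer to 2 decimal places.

Organism 2: 1 + 1 = 2
Organism 3: 1 + (0.75×1 + 0.25×2) = 2.25
Organism 4: 1 + 2.25 = 3.25
Organism 5: 1 + (0.45×2 + 0.11×2.25 + 0.44×3.25) = 3.5775
Organism 6: 1 + (0.38×3.5775 + 0.62×2.25) = 3.75445
Organism 7: 1 + 3.75445 = 4.75445

3.75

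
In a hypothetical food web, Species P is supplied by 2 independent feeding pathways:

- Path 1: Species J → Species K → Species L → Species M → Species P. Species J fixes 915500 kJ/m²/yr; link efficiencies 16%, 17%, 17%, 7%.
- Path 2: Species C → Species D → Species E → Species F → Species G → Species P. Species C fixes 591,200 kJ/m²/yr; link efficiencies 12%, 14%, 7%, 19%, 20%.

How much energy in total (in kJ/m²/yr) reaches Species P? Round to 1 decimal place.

Path 1: 915500 × 0.16 × 0.17 × 0.17 × 0.07 = 296.32904 kJ/m²/yr
Path 2: 591200 × 0.12 × 0.14 × 0.07 × 0.19 × 0.2 = 26.4195456 kJ/m²/yr
Total at Species P: 296.32904 + 26.4195456 = 322.7485856 kJ/m²/yr

322.7 kJ/m²/yr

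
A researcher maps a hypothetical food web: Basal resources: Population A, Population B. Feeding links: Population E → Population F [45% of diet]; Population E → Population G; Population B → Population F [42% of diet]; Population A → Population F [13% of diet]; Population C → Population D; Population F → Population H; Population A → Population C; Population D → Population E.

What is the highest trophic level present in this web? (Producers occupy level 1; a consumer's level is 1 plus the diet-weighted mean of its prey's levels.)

5

Population C: 1 + 1 = 2
Population D: 1 + 2 = 3
Population E: 1 + 3 = 4
Population F: 1 + (0.45×4 + 0.42×1 + 0.13×1) = 3.35
Population G: 1 + 4 = 5
Population H: 1 + 3.35 = 4.35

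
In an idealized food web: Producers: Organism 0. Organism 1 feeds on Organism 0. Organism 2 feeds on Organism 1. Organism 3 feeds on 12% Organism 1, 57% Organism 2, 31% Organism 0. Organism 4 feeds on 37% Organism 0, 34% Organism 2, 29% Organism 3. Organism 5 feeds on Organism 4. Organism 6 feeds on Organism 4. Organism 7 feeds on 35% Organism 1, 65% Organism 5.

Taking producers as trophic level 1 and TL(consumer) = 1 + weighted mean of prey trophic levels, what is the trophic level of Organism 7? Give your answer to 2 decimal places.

4.52

Organism 1: 1 + 1 = 2
Organism 2: 1 + 2 = 3
Organism 3: 1 + (0.12×2 + 0.57×3 + 0.31×1) = 3.26
Organism 4: 1 + (0.37×1 + 0.34×3 + 0.29×3.26) = 3.3354
Organism 5: 1 + 3.3354 = 4.3354
Organism 6: 1 + 3.3354 = 4.3354
Organism 7: 1 + (0.35×2 + 0.65×4.3354) = 4.51801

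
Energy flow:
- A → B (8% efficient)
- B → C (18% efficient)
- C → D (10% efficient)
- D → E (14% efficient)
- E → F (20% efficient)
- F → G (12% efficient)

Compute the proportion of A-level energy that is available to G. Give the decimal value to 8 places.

Product of link efficiencies: 0.08 × 0.18 × 0.1 × 0.14 × 0.2 × 0.12 = 0.0000048384

0.00000484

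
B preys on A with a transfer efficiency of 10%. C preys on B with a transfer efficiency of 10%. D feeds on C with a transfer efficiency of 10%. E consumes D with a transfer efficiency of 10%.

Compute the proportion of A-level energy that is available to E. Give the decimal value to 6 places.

0.000100

Product of link efficiencies: 0.1 × 0.1 × 0.1 × 0.1 = 0.0001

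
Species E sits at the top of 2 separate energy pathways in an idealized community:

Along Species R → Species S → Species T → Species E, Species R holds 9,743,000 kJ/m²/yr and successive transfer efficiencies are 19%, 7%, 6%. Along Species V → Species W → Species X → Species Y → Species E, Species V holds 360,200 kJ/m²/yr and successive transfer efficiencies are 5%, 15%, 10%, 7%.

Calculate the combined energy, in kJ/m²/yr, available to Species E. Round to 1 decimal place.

Via Species R: 9743000 × 0.19 × 0.07 × 0.06 = 7774.914 kJ/m²/yr
Via Species V: 360200 × 0.05 × 0.15 × 0.1 × 0.07 = 18.9105 kJ/m²/yr
Total at Species E: 7774.914 + 18.9105 = 7793.8245 kJ/m²/yr

7793.8 kJ/m²/yr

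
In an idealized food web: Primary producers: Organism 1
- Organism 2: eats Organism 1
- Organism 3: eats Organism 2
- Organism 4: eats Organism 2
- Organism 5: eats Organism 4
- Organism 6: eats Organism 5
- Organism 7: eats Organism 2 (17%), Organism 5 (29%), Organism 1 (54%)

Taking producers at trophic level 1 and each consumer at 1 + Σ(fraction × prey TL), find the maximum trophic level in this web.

5

Organism 2: 1 + 1 = 2
Organism 3: 1 + 2 = 3
Organism 4: 1 + 2 = 3
Organism 5: 1 + 3 = 4
Organism 6: 1 + 4 = 5
Organism 7: 1 + (0.17×2 + 0.29×4 + 0.54×1) = 3.04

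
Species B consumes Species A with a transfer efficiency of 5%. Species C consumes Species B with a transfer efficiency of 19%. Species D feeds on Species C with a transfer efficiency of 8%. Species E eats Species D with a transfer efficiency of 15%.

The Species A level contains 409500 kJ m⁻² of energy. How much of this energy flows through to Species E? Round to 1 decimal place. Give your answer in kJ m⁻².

46.7 kJ m⁻²

Species B: 409500 × 0.05 = 20475 kJ m⁻²
Species C: 20475 × 0.19 = 3890.25 kJ m⁻²
Species D: 3890.25 × 0.08 = 311.22 kJ m⁻²
Species E: 311.22 × 0.15 = 46.683 kJ m⁻²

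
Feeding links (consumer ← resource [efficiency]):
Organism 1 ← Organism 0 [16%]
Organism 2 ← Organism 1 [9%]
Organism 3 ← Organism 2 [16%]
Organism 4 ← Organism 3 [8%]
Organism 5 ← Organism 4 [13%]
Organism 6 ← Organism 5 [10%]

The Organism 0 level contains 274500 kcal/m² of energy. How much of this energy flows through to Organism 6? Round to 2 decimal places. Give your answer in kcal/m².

0.66 kcal/m²

Organism 1: 274500 × 0.16 = 43920 kcal/m²
Organism 2: 43920 × 0.09 = 3952.8 kcal/m²
Organism 3: 3952.8 × 0.16 = 632.448 kcal/m²
Organism 4: 632.448 × 0.08 = 50.59584 kcal/m²
Organism 5: 50.59584 × 0.13 = 6.5774592 kcal/m²
Organism 6: 6.5774592 × 0.1 = 0.65774592 kcal/m²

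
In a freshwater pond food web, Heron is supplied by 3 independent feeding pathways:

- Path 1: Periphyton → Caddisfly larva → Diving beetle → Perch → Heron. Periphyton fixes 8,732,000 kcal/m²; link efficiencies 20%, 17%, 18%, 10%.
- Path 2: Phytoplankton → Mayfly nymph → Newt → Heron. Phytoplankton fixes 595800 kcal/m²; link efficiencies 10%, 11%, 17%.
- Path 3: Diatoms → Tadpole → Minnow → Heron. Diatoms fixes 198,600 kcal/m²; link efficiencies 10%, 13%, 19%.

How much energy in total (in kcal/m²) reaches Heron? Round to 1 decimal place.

6948.7 kcal/m²

Path 1: 8732000 × 0.2 × 0.17 × 0.18 × 0.1 = 5343.984 kcal/m²
Path 2: 595800 × 0.1 × 0.11 × 0.17 = 1114.146 kcal/m²
Path 3: 198600 × 0.1 × 0.13 × 0.19 = 490.542 kcal/m²
Total at Heron: 5343.984 + 1114.146 + 490.542 = 6948.672 kcal/m²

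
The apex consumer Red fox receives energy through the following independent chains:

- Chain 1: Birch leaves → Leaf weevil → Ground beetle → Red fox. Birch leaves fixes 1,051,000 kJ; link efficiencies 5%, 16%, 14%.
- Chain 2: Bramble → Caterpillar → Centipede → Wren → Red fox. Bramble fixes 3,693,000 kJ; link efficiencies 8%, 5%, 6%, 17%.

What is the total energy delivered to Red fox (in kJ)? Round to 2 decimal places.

1327.79 kJ

Chain 1: 1051000 × 0.05 × 0.16 × 0.14 = 1177.12 kJ
Chain 2: 3693000 × 0.08 × 0.05 × 0.06 × 0.17 = 150.6744 kJ
Total at Red fox: 1177.12 + 150.6744 = 1327.7944 kJ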